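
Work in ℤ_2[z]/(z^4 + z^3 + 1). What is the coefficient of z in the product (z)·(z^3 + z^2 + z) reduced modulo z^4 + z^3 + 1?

Multiply in ℤ_2[z]: (z)·(z^3 + z^2 + z) = z^4 + z^3 + z^2.
Reduce using z^4 ≡ z^3 + 1 (mod z^4 + z^3 + 1).
Reduced: z^2 + 1.

0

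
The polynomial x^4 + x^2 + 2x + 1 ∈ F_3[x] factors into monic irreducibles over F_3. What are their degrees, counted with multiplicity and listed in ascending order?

Write h(x) = x^4 + x^2 + 2x + 1.
Roots in F_3: h(0) = 1; h(1) = 2; h(2) = 1.
Complete factorization: h(x) = (x^4 + x^2 + 2x + 1).
Factor degrees with multiplicity: 4 = 4.

4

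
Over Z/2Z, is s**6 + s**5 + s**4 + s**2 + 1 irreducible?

Yes

Write g(s) = s**6 + s**5 + s**4 + s**2 + 1.
Check for roots in Z/2Z: g(0) = 1; g(1) = 1.
No roots, so no linear factors.
Monic irreducibles of degree 2 over GF(2): s**2 + s + 1.
None of them divide g (all give nonzero remainder).
Monic irreducibles of degree 3 over GF(2): s**3 + s + 1, s**3 + s**2 + 1.
None of them divide g (all give nonzero remainder).
No irreducible factor of degree ≤ 3 exists, so g is irreducible over GF(2).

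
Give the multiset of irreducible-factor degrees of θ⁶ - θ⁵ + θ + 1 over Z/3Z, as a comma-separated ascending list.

Write h(θ) = θ⁶ - θ⁵ + θ + 1.
Roots in Z/3Z: h(0) = 1; h(1) = 2; h(2) = 2.
Complete factorization: h(θ) = (θ² + 1)·(θ² + θ - 1)^2.
Factor degrees with multiplicity: 2 + 2 + 2 = 6.

2, 2, 2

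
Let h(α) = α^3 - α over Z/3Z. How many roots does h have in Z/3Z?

3

Evaluate at each of the 3 elements of Z/3Z:
h(0) = 0 → root; h(1) = 0 → root; h(2) = 0 → root.
Roots: {0, 1, 2}.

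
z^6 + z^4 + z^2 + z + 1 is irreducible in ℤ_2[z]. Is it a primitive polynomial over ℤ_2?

Write f(z) = z^6 + z^4 + z^2 + z + 1.
|GF(2^6)^×| = 2^6 − 1 = 63. Prime factorization: 63 = 3^2·7.
f is primitive ⇔ z has order 63 in GF(2)[z]/(f), i.e. z^(63/q) ≠ 1 for each prime q | 63.
z^(21) mod f = 1
z^(9) mod f = z^4 + z^2 + z.
Since z^(21) = 1, the order of z divides 21 < 63; not primitive.

No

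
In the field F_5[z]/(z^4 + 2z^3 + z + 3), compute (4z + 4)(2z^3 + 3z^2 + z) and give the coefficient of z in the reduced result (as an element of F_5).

1

Multiply in F_5[z]: (4z + 4)·(2z^3 + 3z^2 + z) = 3z^4 + z^2 + 4z.
Reduce using z^4 ≡ 3z^3 + 4z + 2 (mod z^4 + 2z^3 + z + 3).
Reduced: 4z^3 + z^2 + z + 1.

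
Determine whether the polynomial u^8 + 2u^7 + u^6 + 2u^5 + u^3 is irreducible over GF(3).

Write h(u) = u^8 + 2u^7 + u^6 + 2u^5 + u^3.
Check for roots in GF(3): h(0) = 0 → root; h(1) = 1; h(2) = 0 → root.
h(0) = 0, so (u) divides h(u); h is reducible.

No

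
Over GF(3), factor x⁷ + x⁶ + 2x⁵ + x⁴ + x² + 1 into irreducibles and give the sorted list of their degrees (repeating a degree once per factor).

7

Write f(x) = x⁷ + x⁶ + 2x⁵ + x⁴ + x² + 1.
Roots in GF(3): f(0) = 1; f(1) = 1; f(2) = 1.
Complete factorization: f(x) = (x⁷ + x⁶ + 2x⁵ + x⁴ + x² + 1).
Factor degrees with multiplicity: 7 = 7.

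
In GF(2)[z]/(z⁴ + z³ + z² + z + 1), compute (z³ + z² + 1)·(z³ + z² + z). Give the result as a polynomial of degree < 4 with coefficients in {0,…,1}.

z^2

Multiply in GF(2)[z]: (z³ + z² + 1)·(z³ + z² + z) = z⁶ + z² + z.
Reduce using z⁴ ≡ z³ + z² + z + 1 (mod z⁴ + z³ + z² + z + 1).
Reduced: z².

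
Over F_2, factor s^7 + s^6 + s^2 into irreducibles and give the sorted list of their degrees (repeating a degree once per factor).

1, 1, 2, 3

Write f(s) = s^7 + s^6 + s^2.
Roots in F_2: f(0) = 0 → root; f(1) = 1.
Linear factors from roots: (s).
Complete factorization: f(s) = (s)^2·(s^2 + s + 1)·(s^3 + s + 1).
Factor degrees with multiplicity: 1 + 1 + 2 + 3 = 7.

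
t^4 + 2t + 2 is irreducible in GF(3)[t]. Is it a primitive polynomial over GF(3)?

Write f(t) = t^4 + 2t + 2.
|GF(3^4)^×| = 3^4 − 1 = 80. Prime factorization: 80 = 2^4·5.
f is primitive ⇔ t has order 80 in GF(3)[t]/(f), i.e. t^(80/q) ≠ 1 for each prime q | 80.
t^(40) mod f = 2.
t^(16) mod f = t^3 + 2t + 2.
None equal 1, so t has full order 80; f is primitive.

Yes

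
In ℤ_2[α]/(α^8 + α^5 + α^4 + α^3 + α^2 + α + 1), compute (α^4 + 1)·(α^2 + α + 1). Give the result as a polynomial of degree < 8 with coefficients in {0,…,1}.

Multiply in ℤ_2[α]: (α^4 + 1)·(α^2 + α + 1) = α^6 + α^5 + α^4 + α^2 + α + 1.
Reduced: α^6 + α^5 + α^4 + α^2 + α + 1.

α^6 + α^5 + α^4 + α^2 + α + 1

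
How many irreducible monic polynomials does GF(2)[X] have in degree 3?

2

x^(2^3) − x is the product of all monic irreducibles of degree dividing 3; Möbius inversion gives N = (1/3) Σ μ(3/d)·2^d.
Divisors of 3: 1, 3; μ(3/d) for each: -1, 1.
Σ = − 2^1 + 2^3 = 6.
N = 6/3 = 2.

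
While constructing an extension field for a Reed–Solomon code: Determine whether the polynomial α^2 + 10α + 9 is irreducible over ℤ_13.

No

Write h(α) = α^2 + 10α + 9.
Check each element of ℤ_13 for a root: h(0)=9, h(1)=7, h(2)=7, h(3)=9, h(4)=0, h(5)=6, h(6)=1, h(7)=11, h(8)=10, h(9)=11, h(10)=1, h(11)=6, h(12)=0.
h(4) = 0, so (α − 4) divides h(α); h is reducible.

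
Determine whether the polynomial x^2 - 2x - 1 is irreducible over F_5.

Yes

Write m(x) = x^2 - 2x - 1.
Check for roots in F_5: m(0) = 4; m(1) = 3; m(2) = 4; m(3) = 2; m(4) = 2.
No roots. A degree-2 polynomial over a field with no linear factor is irreducible.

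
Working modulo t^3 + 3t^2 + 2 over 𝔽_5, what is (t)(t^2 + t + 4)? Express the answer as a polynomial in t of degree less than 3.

3t^2 + 4t + 3

Multiply in 𝔽_5[t]: (t)·(t^2 + t + 4) = t^3 + t^2 + 4t.
Reduce using t^3 ≡ 2t^2 + 3 (mod t^3 + 3t^2 + 2).
Reduced: 3t^2 + 4t + 3.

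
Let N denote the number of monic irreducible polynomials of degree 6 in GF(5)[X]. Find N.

2580

Gauss's count: N_{5}(6) = (1/6) Σ_{d|6} μ(6/d)·5^d.
Divisors of 6: 1, 2, 3, 6; μ(6/d) for each: 1, -1, -1, 1.
Σ = 5^1 − 5^2 − 5^3 + 5^6 = 15480.
N = 15480/6 = 2580.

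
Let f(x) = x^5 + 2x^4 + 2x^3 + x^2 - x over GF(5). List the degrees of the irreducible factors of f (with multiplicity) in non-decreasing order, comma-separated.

Roots in GF(5): f(0) = 0 → root; f(1) = 0 → root; f(2) = 2; f(3) = 0 → root; f(4) = 1.
Linear factors from roots: (x), (x - 1), (x + 2).
Complete factorization: f(x) = (x)·(x + 2)^2·(x - 1)^2.
Factor degrees with multiplicity: 1 + 1 + 1 + 1 + 1 = 5.

1, 1, 1, 1, 1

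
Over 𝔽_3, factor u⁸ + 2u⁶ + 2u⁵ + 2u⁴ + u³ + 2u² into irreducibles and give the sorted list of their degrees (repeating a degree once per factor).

Write g(u) = u⁸ + 2u⁶ + 2u⁵ + 2u⁴ + u³ + 2u².
Roots in 𝔽_3: g(0) = 0 → root; g(1) = 1; g(2) = 1.
Linear factors from roots: (u).
Complete factorization: g(u) = (u)^2·(u² + 2u + 2)·(u⁴ + u³ + u² + u + 1).
Factor degrees with multiplicity: 1 + 1 + 2 + 4 = 8.

1, 1, 2, 4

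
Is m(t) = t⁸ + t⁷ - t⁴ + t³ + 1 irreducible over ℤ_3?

No

Check for roots in ℤ_3: m(0) = 1; m(1) = 0 → root; m(2) = 2.
m(1) = 0, so (t − 1) divides m(t); m is reducible.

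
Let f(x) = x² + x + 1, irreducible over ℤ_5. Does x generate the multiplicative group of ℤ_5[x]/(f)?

No

|GF(5^2)^×| = 5^2 − 1 = 24. Prime factorization: 24 = 2^3·3.
f is primitive ⇔ x has order 24 in GF(5)[x]/(f), i.e. x^(24/q) ≠ 1 for each prime q | 24.
x^(12) mod f = 1
x^(8) mod f = 4x + 4.
Since x^(12) = 1, the order of x divides 12 < 24; not primitive.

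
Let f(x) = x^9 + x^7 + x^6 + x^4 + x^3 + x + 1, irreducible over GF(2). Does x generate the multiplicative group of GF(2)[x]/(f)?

|GF(2^9)^×| = 2^9 − 1 = 511. Prime factorization: 511 = 7·73.
f is primitive ⇔ x has order 511 in GF(2)[x]/(f), i.e. x^(511/q) ≠ 1 for each prime q | 511.
x^(73) mod f = x^6 + x^5 + x^4 + x^3 + x^2 + x + 1.
x^(7) mod f = x^7.
None equal 1, so x has full order 511; f is primitive.

Yes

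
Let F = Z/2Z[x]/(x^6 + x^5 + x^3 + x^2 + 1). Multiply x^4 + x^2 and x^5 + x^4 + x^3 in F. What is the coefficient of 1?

0

Multiply in Z/2Z[x]: (x^4 + x^2)·(x^5 + x^4 + x^3) = x^9 + x^8 + x^6 + x^5.
Reduce using x^6 ≡ x^5 + x^3 + x^2 + 1 (mod x^6 + x^5 + x^3 + x^2 + 1).
Reduced: x^3.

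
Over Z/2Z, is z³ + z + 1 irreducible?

Write m(z) = z³ + z + 1.
Check for roots in Z/2Z: m(0) = 1; m(1) = 1.
No roots. A degree-3 polynomial over a field with no linear factor is irreducible.

Yes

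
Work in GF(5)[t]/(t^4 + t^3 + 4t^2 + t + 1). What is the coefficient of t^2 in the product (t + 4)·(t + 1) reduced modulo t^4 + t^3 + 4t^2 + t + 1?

1

Multiply in GF(5)[t]: (t + 4)·(t + 1) = t^2 + 4.
Reduced: t^2 + 4.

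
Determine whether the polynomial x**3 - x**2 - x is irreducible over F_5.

Write h(x) = x**3 - x**2 - x.
Check for roots in F_5: h(0) = 0 → root; h(1) = 4; h(2) = 2; h(3) = 0 → root; h(4) = 4.
h(0) = 0, so (x) divides h(x); h is reducible.

No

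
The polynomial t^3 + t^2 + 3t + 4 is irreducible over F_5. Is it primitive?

No

Write f(t) = t^3 + t^2 + 3t + 4.
|GF(5^3)^×| = 5^3 − 1 = 124. Prime factorization: 124 = 2^2·31.
f is primitive ⇔ t has order 124 in GF(5)[t]/(f), i.e. t^(124/q) ≠ 1 for each prime q | 124.
t^(62) mod f = 1
t^(4) mod f = 3t^2 + 4t + 4.
Since t^(62) = 1, the order of t divides 62 < 124; not primitive.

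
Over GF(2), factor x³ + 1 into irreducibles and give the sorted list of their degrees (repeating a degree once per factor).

1, 2

Write g(x) = x³ + 1.
Roots in GF(2): g(0) = 1; g(1) = 0 → root.
Linear factors from roots: (x + 1).
Complete factorization: g(x) = (x + 1)·(x² + x + 1).
Factor degrees with multiplicity: 1 + 2 = 3.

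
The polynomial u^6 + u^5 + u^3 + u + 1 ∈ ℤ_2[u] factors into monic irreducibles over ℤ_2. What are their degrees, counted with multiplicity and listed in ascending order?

2, 2, 2

Write h(u) = u^6 + u^5 + u^3 + u + 1.
Roots in ℤ_2: h(0) = 1; h(1) = 1.
Complete factorization: h(u) = (u^2 + u + 1)^3.
Factor degrees with multiplicity: 2 + 2 + 2 = 6.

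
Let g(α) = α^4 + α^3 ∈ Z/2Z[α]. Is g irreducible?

Check for roots in Z/2Z: g(0) = 0 → root; g(1) = 0 → root.
g(0) = 0, so (α) divides g(α); g is reducible.

No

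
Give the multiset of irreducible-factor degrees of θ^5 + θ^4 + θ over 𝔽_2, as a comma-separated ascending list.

1, 4

Write f(θ) = θ^5 + θ^4 + θ.
Roots in 𝔽_2: f(0) = 0 → root; f(1) = 1.
Linear factors from roots: (θ).
Complete factorization: f(θ) = (θ)·(θ^4 + θ^3 + 1).
Factor degrees with multiplicity: 1 + 4 = 5.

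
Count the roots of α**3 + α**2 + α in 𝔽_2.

1

Write f(α) = α**3 + α**2 + α.
Evaluate at each of the 2 elements of 𝔽_2:
f(0) = 0 → root; f(1) = 1.
Roots: {0}.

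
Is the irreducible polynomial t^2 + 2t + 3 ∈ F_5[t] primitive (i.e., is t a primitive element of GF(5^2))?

Write f(t) = t^2 + 2t + 3.
|GF(5^2)^×| = 5^2 − 1 = 24. Prime factorization: 24 = 2^3·3.
f is primitive ⇔ t has order 24 in GF(5)[t]/(f), i.e. t^(24/q) ≠ 1 for each prime q | 24.
t^(12) mod f = 4.
t^(8) mod f = 4t + 1.
None equal 1, so t has full order 24; f is primitive.

Yes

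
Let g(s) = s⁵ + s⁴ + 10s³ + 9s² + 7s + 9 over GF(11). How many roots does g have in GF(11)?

Evaluate at each of the 11 elements of GF(11):
g(0) = 9; g(1) = 4; g(2) = 0 → root; g(3) = 1; g(4) = 0 → root; g(5) = 0 → root; g(6) = 2; g(7) = 4; g(8) = 0 → root; g(9) = 1; g(10) = 1.
Roots: {2, 4, 5, 8}.

4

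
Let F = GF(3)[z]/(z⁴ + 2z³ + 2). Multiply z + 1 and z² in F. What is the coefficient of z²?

Multiply in GF(3)[z]: (z + 1)·(z²) = z³ + z².
Reduced: z³ + z².

1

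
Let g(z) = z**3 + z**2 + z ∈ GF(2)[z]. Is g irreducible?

No

Check for roots in GF(2): g(0) = 0 → root; g(1) = 1.
g(0) = 0, so (z) divides g(z); g is reducible.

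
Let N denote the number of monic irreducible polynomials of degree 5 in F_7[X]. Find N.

By the necklace-counting formula, N_7(5) = (1/5) Σ_{d|5} μ(5/d)·7^d.
Divisors of 5: 1, 5; μ(5/d) for each: -1, 1.
Σ = − 7^1 + 7^5 = 16800.
N = 16800/5 = 3360.

3360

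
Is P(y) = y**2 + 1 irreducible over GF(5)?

No

Check for roots in GF(5): P(0) = 1; P(1) = 2; P(2) = 0 → root; P(3) = 0 → root; P(4) = 2.
P(2) = 0, so (y − 2) divides P(y); P is reducible.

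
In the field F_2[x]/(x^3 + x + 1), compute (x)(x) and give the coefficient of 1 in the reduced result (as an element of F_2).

Multiply in F_2[x]: (x)·(x) = x^2.
Reduced: x^2.

0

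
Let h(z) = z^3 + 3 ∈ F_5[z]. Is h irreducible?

Check for roots in F_5: h(0) = 3; h(1) = 4; h(2) = 1; h(3) = 0 → root; h(4) = 2.
h(3) = 0, so (z − 3) divides h(z); h is reducible.

No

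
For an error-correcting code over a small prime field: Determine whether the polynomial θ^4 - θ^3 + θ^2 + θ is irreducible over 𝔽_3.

Write f(θ) = θ^4 - θ^3 + θ^2 + θ.
Check for roots in 𝔽_3: f(0) = 0 → root; f(1) = 2; f(2) = 2.
f(0) = 0, so (θ) divides f(θ); f is reducible.

No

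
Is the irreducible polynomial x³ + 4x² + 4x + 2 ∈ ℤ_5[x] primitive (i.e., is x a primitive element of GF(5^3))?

Yes

Write f(x) = x³ + 4x² + 4x + 2.
|GF(5^3)^×| = 5^3 − 1 = 124. Prime factorization: 124 = 2^2·31.
f is primitive ⇔ x has order 124 in GF(5)[x]/(f), i.e. x^(124/q) ≠ 1 for each prime q | 124.
x^(62) mod f = 4.
x^(4) mod f = 2x² + 4x + 3.
None equal 1, so x has full order 124; f is primitive.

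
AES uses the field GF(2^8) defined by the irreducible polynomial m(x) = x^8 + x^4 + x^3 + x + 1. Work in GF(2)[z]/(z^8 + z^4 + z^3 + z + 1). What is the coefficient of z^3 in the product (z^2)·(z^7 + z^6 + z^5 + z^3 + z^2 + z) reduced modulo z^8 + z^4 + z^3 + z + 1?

0

Multiply in GF(2)[z]: (z^2)·(z^7 + z^6 + z^5 + z^3 + z^2 + z) = z^9 + z^8 + z^7 + z^5 + z^4 + z^3.
Reduce using z^8 ≡ z^4 + z^3 + z + 1 (mod z^8 + z^4 + z^3 + z + 1).
Reduced: z^7 + z^4 + z^2 + 1.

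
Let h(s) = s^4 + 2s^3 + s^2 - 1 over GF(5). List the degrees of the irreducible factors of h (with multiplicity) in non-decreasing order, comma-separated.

Roots in GF(5): h(0) = 4; h(1) = 3; h(2) = 0 → root; h(3) = 3; h(4) = 4.
Linear factors from roots: (s - 2).
Complete factorization: h(s) = (s - 2)^2·(s^2 + s + 1).
Factor degrees with multiplicity: 1 + 1 + 2 = 4.

1, 1, 2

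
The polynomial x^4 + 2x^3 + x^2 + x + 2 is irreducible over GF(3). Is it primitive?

Yes

Write f(x) = x^4 + 2x^3 + x^2 + x + 2.
|GF(3^4)^×| = 3^4 − 1 = 80. Prime factorization: 80 = 2^4·5.
f is primitive ⇔ x has order 80 in GF(3)[x]/(f), i.e. x^(80/q) ≠ 1 for each prime q | 80.
x^(40) mod f = 2.
x^(16) mod f = x^3 + 1.
None equal 1, so x has full order 80; f is primitive.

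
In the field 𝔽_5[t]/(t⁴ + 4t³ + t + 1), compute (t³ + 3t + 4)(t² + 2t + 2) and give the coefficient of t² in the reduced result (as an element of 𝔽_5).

Multiply in 𝔽_5[t]: (t³ + 3t + 4)·(t² + 2t + 2) = t⁵ + 2t⁴ + 4t + 3.
Reduce using t⁴ ≡ t³ + 4t + 4 (mod t⁴ + 4t³ + t + 1).
Reduced: 3t³ + 4t².

4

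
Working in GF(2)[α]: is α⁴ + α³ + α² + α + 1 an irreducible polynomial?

Write f(α) = α⁴ + α³ + α² + α + 1.
Check for roots in GF(2): f(0) = 1; f(1) = 1.
No roots, so no linear factors.
Monic irreducibles of degree 2 over GF(2): α² + α + 1.
None of them divide f (all give nonzero remainder).
No irreducible factor of degree ≤ 2 exists, so f is irreducible over GF(2).

Yes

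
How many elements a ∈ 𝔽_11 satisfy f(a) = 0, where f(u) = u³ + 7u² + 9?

Evaluate at each of the 11 elements of 𝔽_11:
f(0) = 9; f(1) = 6; f(2) = 1; f(3) = 0 → root; f(4) = 9; f(5) = 1; f(6) = 4; f(7) = 2; f(8) = 1; f(9) = 7; f(10) = 4.
Roots: {3}.

1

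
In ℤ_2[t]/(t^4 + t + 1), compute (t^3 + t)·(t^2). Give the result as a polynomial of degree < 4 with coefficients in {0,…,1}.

t^3 + t^2 + t

Multiply in ℤ_2[t]: (t^3 + t)·(t^2) = t^5 + t^3.
Reduce using t^4 ≡ t + 1 (mod t^4 + t + 1).
Reduced: t^3 + t^2 + t.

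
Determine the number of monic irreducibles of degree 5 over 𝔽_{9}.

11808

By the necklace-counting formula, N_9(5) = (1/5) Σ_{d|5} μ(5/d)·9^d.
Divisors of 5: 1, 5; μ(5/d) for each: -1, 1.
Σ = − 9^1 + 9^5 = 59040.
N = 59040/5 = 11808.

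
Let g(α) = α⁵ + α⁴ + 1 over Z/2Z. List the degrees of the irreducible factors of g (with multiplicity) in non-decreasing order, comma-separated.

2, 3

Roots in Z/2Z: g(0) = 1; g(1) = 1.
Complete factorization: g(α) = (α² + α + 1)·(α³ + α + 1).
Factor degrees with multiplicity: 2 + 3 = 5.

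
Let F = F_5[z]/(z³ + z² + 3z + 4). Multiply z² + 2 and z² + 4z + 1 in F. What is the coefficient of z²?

Multiply in F_5[z]: (z² + 2)·(z² + 4z + 1) = z⁴ + 4z³ + 3z² + 3z + 2.
Reduce using z³ ≡ 4z² + 2z + 1 (mod z³ + z² + 3z + 4).
Reduced: 2z².

2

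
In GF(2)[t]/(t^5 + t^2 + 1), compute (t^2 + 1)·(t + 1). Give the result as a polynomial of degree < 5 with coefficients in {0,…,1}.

Multiply in GF(2)[t]: (t^2 + 1)·(t + 1) = t^3 + t^2 + t + 1.
Reduced: t^3 + t^2 + t + 1.

t^3 + t^2 + t + 1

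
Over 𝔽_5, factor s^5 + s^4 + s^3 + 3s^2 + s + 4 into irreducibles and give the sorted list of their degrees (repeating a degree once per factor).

1, 1, 3

Write g(s) = s^5 + s^4 + s^3 + 3s^2 + s + 4.
Roots in 𝔽_5: g(0) = 4; g(1) = 1; g(2) = 4; g(3) = 0 → root; g(4) = 0 → root.
Linear factors from roots: (s + 2), (s + 1).
Complete factorization: g(s) = (s + 1)·(s + 2)·(s^3 + 3s^2 + 2).
Factor degrees with multiplicity: 1 + 1 + 3 = 5.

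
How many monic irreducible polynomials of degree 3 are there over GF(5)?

40

Gauss's count: N_{5}(3) = (1/3) Σ_{d|3} μ(3/d)·5^d.
Divisors of 3: 1, 3; μ(3/d) for each: -1, 1.
Σ = − 5^1 + 5^3 = 120.
N = 120/3 = 40.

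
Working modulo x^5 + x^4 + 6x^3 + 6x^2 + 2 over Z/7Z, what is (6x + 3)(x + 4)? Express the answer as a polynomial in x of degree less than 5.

Multiply in Z/7Z[x]: (6x + 3)·(x + 4) = 6x^2 + 6x + 5.
Reduced: 6x^2 + 6x + 5.

6x^2 + 6x + 5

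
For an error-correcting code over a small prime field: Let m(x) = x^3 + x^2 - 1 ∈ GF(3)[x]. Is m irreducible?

Check for roots in GF(3): m(0) = 2; m(1) = 1; m(2) = 2.
No roots. A degree-3 polynomial over a field with no linear factor is irreducible.

Yes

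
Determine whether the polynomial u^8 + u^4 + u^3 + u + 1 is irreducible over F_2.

Write f(u) = u^8 + u^4 + u^3 + u + 1.
Check for roots in F_2: f(0) = 1; f(1) = 1.
No roots, so no linear factors.
Monic irreducibles of degree 2 over GF(2): u^2 + u + 1.
None of them divide f (all give nonzero remainder).
Monic irreducibles of degree 3 over GF(2): u^3 + u + 1, u^3 + u^2 + 1.
None of them divide f (all give nonzero remainder).
Monic irreducibles of degree 4 over GF(2): u^4 + u + 1, u^4 + u^3 + 1, u^4 + u^3 + u^2 + u + 1.
None of them divide f (all give nonzero remainder).
No irreducible factor of degree ≤ 4 exists, so f is irreducible over GF(2).

Yes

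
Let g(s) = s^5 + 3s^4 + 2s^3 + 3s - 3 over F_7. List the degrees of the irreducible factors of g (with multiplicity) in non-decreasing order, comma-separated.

Linear factors from roots: (s - 3).
Complete factorization: g(s) = (s - 3)·(s^4 - s^3 - s^2 - 3s + 1).
Factor degrees with multiplicity: 1 + 4 = 5.

1, 4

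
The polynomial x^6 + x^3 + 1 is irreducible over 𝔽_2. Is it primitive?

Write f(x) = x^6 + x^3 + 1.
|GF(2^6)^×| = 2^6 − 1 = 63. Prime factorization: 63 = 3^2·7.
f is primitive ⇔ x has order 63 in GF(2)[x]/(f), i.e. x^(63/q) ≠ 1 for each prime q | 63.
x^(21) mod f = x^3.
x^(9) mod f = 1
Since x^(9) = 1, the order of x divides 9 < 63; not primitive.

No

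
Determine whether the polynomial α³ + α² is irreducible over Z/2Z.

No

Write f(α) = α³ + α².
Check for roots in Z/2Z: f(0) = 0 → root; f(1) = 0 → root.
f(0) = 0, so (α) divides f(α); f is reducible.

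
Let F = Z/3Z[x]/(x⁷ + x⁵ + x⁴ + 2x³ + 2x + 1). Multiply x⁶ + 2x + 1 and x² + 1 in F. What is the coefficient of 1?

Multiply in Z/3Z[x]: (x⁶ + 2x + 1)·(x² + 1) = x⁸ + x⁶ + 2x³ + x² + 2x + 1.
Reduce using x⁷ ≡ 2x⁵ + 2x⁴ + x³ + x + 2 (mod x⁷ + x⁵ + x⁴ + 2x³ + 2x + 1).
Reduced: 2x⁵ + x⁴ + 2x³ + 2x² + x + 1.

1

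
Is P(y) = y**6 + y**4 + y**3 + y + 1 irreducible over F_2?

Yes

Check for roots in F_2: P(0) = 1; P(1) = 1.
No roots, so no linear factors.
Monic irreducibles of degree 2 over GF(2): y**2 + y + 1.
None of them divide P (all give nonzero remainder).
Monic irreducibles of degree 3 over GF(2): y**3 + y + 1, y**3 + y**2 + 1.
None of them divide P (all give nonzero remainder).
No irreducible factor of degree ≤ 3 exists, so P is irreducible over GF(2).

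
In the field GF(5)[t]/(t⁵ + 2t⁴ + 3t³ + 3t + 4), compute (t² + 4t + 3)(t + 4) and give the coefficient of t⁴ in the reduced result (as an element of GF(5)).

Multiply in GF(5)[t]: (t² + 4t + 3)·(t + 4) = t³ + 3t² + 4t + 2.
Reduced: t³ + 3t² + 4t + 2.

0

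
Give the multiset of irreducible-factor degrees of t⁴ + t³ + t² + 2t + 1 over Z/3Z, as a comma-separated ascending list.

Write f(t) = t⁴ + t³ + t² + 2t + 1.
Roots in Z/3Z: f(0) = 1; f(1) = 0 → root; f(2) = 0 → root.
Linear factors from roots: (t + 2), (t + 1).
Complete factorization: f(t) = (t + 1)·(t + 2)·(t² + t + 2).
Factor degrees with multiplicity: 1 + 1 + 2 = 4.

1, 1, 2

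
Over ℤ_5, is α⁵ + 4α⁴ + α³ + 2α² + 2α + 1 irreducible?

Yes

Write m(α) = α⁵ + 4α⁴ + α³ + 2α² + 2α + 1.
Check for roots in ℤ_5: m(0) = 1; m(1) = 1; m(2) = 2; m(3) = 4; m(4) = 3.
No roots, so no linear factors.
Degree-2 irreducible divisors: test the 10 monic irreducibles of degree 2 over GF(5).
None of them divide m (all give nonzero remainder).
No irreducible factor of degree ≤ 2 exists, so m is irreducible over GF(5).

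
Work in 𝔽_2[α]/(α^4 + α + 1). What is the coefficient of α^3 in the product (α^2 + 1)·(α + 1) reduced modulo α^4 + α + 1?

Multiply in 𝔽_2[α]: (α^2 + 1)·(α + 1) = α^3 + α^2 + α + 1.
Reduced: α^3 + α^2 + α + 1.

1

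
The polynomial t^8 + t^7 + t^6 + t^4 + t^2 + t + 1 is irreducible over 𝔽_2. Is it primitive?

No

Write f(t) = t^8 + t^7 + t^6 + t^4 + t^2 + t + 1.
|GF(2^8)^×| = 2^8 − 1 = 255. Prime factorization: 255 = 3·5·17.
f is primitive ⇔ t has order 255 in GF(2)[t]/(f), i.e. t^(255/q) ≠ 1 for each prime q | 255.
t^(85) mod f = 1
t^(51) mod f = 1
t^(15) mod f = t^7 + t^4 + t^3 + t^2 + t.
Since t^(85) = 1, the order of t divides 85 < 255; not primitive.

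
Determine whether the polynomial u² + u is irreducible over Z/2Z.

Write m(u) = u² + u.
Check for roots in Z/2Z: m(0) = 0 → root; m(1) = 0 → root.
m(0) = 0, so (u) divides m(u); m is reducible.

No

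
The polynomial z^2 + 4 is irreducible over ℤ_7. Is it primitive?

No

Write f(z) = z^2 + 4.
|GF(7^2)^×| = 7^2 − 1 = 48. Prime factorization: 48 = 2^4·3.
f is primitive ⇔ z has order 48 in GF(7)[z]/(f), i.e. z^(48/q) ≠ 1 for each prime q | 48.
z^(24) mod f = 1
z^(16) mod f = 2.
Since z^(24) = 1, the order of z divides 24 < 48; not primitive.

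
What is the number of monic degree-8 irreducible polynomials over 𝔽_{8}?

x^(8^8) − x is the product of all monic irreducibles of degree dividing 8; Möbius inversion gives N = (1/8) Σ μ(8/d)·8^d.
Divisors of 8: 1, 2, 4, 8; μ(8/d) for each: 0, 0, -1, 1.
Σ = − 8^4 + 8^8 = 16773120.
N = 16773120/8 = 2096640.

2096640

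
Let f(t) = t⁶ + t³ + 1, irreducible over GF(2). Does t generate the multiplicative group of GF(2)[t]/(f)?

|GF(2^6)^×| = 2^6 − 1 = 63. Prime factorization: 63 = 3^2·7.
f is primitive ⇔ t has order 63 in GF(2)[t]/(f), i.e. t^(63/q) ≠ 1 for each prime q | 63.
t^(21) mod f = t³.
t^(9) mod f = 1
Since t^(9) = 1, the order of t divides 9 < 63; not primitive.

No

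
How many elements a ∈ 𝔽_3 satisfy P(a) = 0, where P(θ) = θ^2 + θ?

2

Evaluate at each of the 3 elements of 𝔽_3:
P(0) = 0 → root; P(1) = 2; P(2) = 0 → root.
Roots: {0, 2}.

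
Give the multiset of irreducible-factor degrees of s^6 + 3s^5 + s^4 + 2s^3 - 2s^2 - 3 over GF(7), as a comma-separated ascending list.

Write h(s) = s^6 + 3s^5 + s^4 + 2s^3 - 2s^2 - 3.
Complete factorization: h(s) = (s^6 + 3s^5 + s^4 + 2s^3 - 2s^2 - 3).
Factor degrees with multiplicity: 6 = 6.

6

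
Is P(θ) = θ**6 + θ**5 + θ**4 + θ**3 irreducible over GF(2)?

No

Check for roots in GF(2): P(0) = 0 → root; P(1) = 0 → root.
P(0) = 0, so (θ) divides P(θ); P is reducible.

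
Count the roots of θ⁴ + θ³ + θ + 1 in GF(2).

Write g(θ) = θ⁴ + θ³ + θ + 1.
Evaluate at each of the 2 elements of GF(2):
g(0) = 1; g(1) = 0 → root.
Roots: {1}.

1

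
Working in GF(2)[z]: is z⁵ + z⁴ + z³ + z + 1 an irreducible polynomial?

Write m(z) = z⁵ + z⁴ + z³ + z + 1.
Check for roots in GF(2): m(0) = 1; m(1) = 1.
No roots, so no linear factors.
Monic irreducibles of degree 2 over GF(2): z² + z + 1.
None of them divide m (all give nonzero remainder).
No irreducible factor of degree ≤ 2 exists, so m is irreducible over GF(2).

Yes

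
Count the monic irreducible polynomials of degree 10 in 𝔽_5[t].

976248

Gauss's count: N_{5}(10) = (1/10) Σ_{d|10} μ(10/d)·5^d.
Divisors of 10: 1, 2, 5, 10; μ(10/d) for each: 1, -1, -1, 1.
Σ = 5^1 − 5^2 − 5^5 + 5^10 = 9762480.
N = 9762480/10 = 976248.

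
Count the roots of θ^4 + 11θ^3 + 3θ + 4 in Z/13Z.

Write f(θ) = θ^4 + 11θ^3 + 3θ + 4.
Evaluate at each of the 13 elements of Z/13Z:
f(0) = 4; f(1) = 6; f(2) = 10; f(3) = 1; f(4) = 1; f(5) = 4; f(6) = 2; f(7) = 11; f(8) = 6; f(9) = 12; f(10) = 0 → root; f(11) = 4; f(12) = 4.
Roots: {10}.

1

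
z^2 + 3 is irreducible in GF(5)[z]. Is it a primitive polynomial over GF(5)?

No

Write f(z) = z^2 + 3.
|GF(5^2)^×| = 5^2 − 1 = 24. Prime factorization: 24 = 2^3·3.
f is primitive ⇔ z has order 24 in GF(5)[z]/(f), i.e. z^(24/q) ≠ 1 for each prime q | 24.
z^(12) mod f = 4.
z^(8) mod f = 1
Since z^(8) = 1, the order of z divides 8 < 24; not primitive.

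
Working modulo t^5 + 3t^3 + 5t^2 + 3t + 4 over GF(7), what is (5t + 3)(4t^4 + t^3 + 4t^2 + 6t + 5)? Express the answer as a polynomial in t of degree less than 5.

3t^4 + 5t^3 + 5t^2 + 4t + 5

Multiply in GF(7)[t]: (5t + 3)·(4t^4 + t^3 + 4t^2 + 6t + 5) = 6t^5 + 3t^4 + 2t^3 + t + 1.
Reduce using t^5 ≡ 4t^3 + 2t^2 + 4t + 3 (mod t^5 + 3t^3 + 5t^2 + 3t + 4).
Reduced: 3t^4 + 5t^3 + 5t^2 + 4t + 5.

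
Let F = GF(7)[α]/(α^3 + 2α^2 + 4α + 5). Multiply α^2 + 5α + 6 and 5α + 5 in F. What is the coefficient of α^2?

Multiply in GF(7)[α]: (α^2 + 5α + 6)·(5α + 5) = 5α^3 + 2α^2 + 6α + 2.
Reduce using α^3 ≡ 5α^2 + 3α + 2 (mod α^3 + 2α^2 + 4α + 5).
Reduced: 6α^2 + 5.

6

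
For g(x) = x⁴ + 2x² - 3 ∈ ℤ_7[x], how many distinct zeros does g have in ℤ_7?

Evaluate at each of the 7 elements of ℤ_7:
g(0) = 4; g(1) = 0 → root; g(2) = 0 → root; g(3) = 5; g(4) = 5; g(5) = 0 → root; g(6) = 0 → root.
Roots: {1, 2, 5, 6}.

4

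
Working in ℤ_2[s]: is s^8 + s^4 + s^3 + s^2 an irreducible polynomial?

No

Write P(s) = s^8 + s^4 + s^3 + s^2.
Check for roots in ℤ_2: P(0) = 0 → root; P(1) = 0 → root.
P(0) = 0, so (s) divides P(s); P is reducible.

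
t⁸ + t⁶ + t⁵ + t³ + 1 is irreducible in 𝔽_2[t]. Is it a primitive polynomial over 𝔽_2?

Write f(t) = t⁸ + t⁶ + t⁵ + t³ + 1.
|GF(2^8)^×| = 2^8 − 1 = 255. Prime factorization: 255 = 3·5·17.
f is primitive ⇔ t has order 255 in GF(2)[t]/(f), i.e. t^(255/q) ≠ 1 for each prime q | 255.
t^(85) mod f = t⁶ + t⁵ + t⁴ + t³ + t² + t + 1.
t^(51) mod f = t⁶ + t⁵ + t⁴ + t³.
t^(15) mod f = t⁷ + t⁵ + t⁴ + t² + 1.
None equal 1, so t has full order 255; f is primitive.

Yes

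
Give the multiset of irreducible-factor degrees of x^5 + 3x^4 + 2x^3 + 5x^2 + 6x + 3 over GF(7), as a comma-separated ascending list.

Write f(x) = x^5 + 3x^4 + 2x^3 + 5x^2 + 6x + 3.
Complete factorization: f(x) = (x^5 + 3x^4 + 2x^3 + 5x^2 + 6x + 3).
Factor degrees with multiplicity: 5 = 5.

5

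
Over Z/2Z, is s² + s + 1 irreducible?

Write g(s) = s² + s + 1.
Check for roots in Z/2Z: g(0) = 1; g(1) = 1.
No roots. A degree-2 polynomial over a field with no linear factor is irreducible.

Yes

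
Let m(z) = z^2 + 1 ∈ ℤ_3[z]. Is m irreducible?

Check for roots in ℤ_3: m(0) = 1; m(1) = 2; m(2) = 2.
No roots. A degree-2 polynomial over a field with no linear factor is irreducible.

Yes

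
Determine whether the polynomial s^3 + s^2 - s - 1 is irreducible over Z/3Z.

Write g(s) = s^3 + s^2 - s - 1.
Check for roots in Z/3Z: g(0) = 2; g(1) = 0 → root; g(2) = 0 → root.
g(1) = 0, so (s − 1) divides g(s); g is reducible.

No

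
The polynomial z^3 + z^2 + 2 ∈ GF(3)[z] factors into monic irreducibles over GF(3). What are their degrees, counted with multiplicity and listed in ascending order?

3

Write h(z) = z^3 + z^2 + 2.
Roots in GF(3): h(0) = 2; h(1) = 1; h(2) = 2.
Complete factorization: h(z) = (z^3 + z^2 + 2).
Factor degrees with multiplicity: 3 = 3.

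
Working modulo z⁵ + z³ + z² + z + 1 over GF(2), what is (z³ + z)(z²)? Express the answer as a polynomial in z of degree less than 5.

Multiply in GF(2)[z]: (z³ + z)·(z²) = z⁵ + z³.
Reduce using z⁵ ≡ z³ + z² + z + 1 (mod z⁵ + z³ + z² + z + 1).
Reduced: z² + z + 1.

z^2 + z + 1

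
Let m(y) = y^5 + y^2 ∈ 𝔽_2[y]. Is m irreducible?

Check for roots in 𝔽_2: m(0) = 0 → root; m(1) = 0 → root.
m(0) = 0, so (y) divides m(y); m is reducible.

No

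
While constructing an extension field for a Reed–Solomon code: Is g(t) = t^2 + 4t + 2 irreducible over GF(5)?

Check for roots in GF(5): g(0) = 2; g(1) = 2; g(2) = 4; g(3) = 3; g(4) = 4.
No roots. A degree-2 polynomial over a field with no linear factor is irreducible.

Yes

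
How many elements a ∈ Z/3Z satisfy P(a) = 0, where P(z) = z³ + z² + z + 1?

1

Evaluate at each of the 3 elements of Z/3Z:
P(0) = 1; P(1) = 1; P(2) = 0 → root.
Roots: {2}.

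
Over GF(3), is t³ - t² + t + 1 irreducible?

Write m(t) = t³ - t² + t + 1.
Check for roots in GF(3): m(0) = 1; m(1) = 2; m(2) = 1.
No roots. A degree-3 polynomial over a field with no linear factor is irreducible.

Yes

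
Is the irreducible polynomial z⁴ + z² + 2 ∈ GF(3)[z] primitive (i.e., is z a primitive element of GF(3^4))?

Write f(z) = z⁴ + z² + 2.
|GF(3^4)^×| = 3^4 − 1 = 80. Prime factorization: 80 = 2^4·5.
f is primitive ⇔ z has order 80 in GF(3)[z]/(f), i.e. z^(80/q) ≠ 1 for each prime q | 80.
z^(40) mod f = 2.
z^(16) mod f = 1
Since z^(16) = 1, the order of z divides 16 < 80; not primitive.

No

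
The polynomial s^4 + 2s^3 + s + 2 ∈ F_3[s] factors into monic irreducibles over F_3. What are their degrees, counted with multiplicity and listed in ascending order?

1, 1, 1, 1

Write g(s) = s^4 + 2s^3 + s + 2.
Roots in F_3: g(0) = 2; g(1) = 0 → root; g(2) = 0 → root.
Linear factors from roots: (s + 2), (s + 1).
Complete factorization: g(s) = (s + 2)·(s + 1)^3.
Factor degrees with multiplicity: 1 + 1 + 1 + 1 = 4.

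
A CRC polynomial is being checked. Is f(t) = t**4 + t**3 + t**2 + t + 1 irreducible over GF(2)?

Check for roots in GF(2): f(0) = 1; f(1) = 1.
No roots, so no linear factors.
Monic irreducibles of degree 2 over GF(2): t**2 + t + 1.
None of them divide f (all give nonzero remainder).
No irreducible factor of degree ≤ 2 exists, so f is irreducible over GF(2).

Yes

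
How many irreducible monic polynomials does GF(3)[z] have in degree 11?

x^(3^11) − x is the product of all monic irreducibles of degree dividing 11; Möbius inversion gives N = (1/11) Σ μ(11/d)·3^d.
Divisors of 11: 1, 11; μ(11/d) for each: -1, 1.
Σ = − 3^1 + 3^11 = 177144.
N = 177144/11 = 16104.

16104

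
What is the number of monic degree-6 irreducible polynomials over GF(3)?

x^(3^6) − x is the product of all monic irreducibles of degree dividing 6; Möbius inversion gives N = (1/6) Σ μ(6/d)·3^d.
Divisors of 6: 1, 2, 3, 6; μ(6/d) for each: 1, -1, -1, 1.
Σ = 3^1 − 3^2 − 3^3 + 3^6 = 696.
N = 696/6 = 116.

116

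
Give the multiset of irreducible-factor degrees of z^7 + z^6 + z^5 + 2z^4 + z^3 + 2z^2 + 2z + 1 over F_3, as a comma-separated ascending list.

Write f(z) = z^7 + z^6 + z^5 + 2z^4 + z^3 + 2z^2 + 2z + 1.
Roots in F_3: f(0) = 1; f(1) = 2; f(2) = 1.
Complete factorization: f(z) = (z^2 + z + 2)^2·(z^3 + 2z^2 + z + 1).
Factor degrees with multiplicity: 2 + 2 + 3 = 7.

2, 2, 3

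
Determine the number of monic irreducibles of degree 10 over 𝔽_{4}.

104754

Gauss's count: N_{4}(10) = (1/10) Σ_{d|10} μ(10/d)·4^d.
Divisors of 10: 1, 2, 5, 10; μ(10/d) for each: 1, -1, -1, 1.
Σ = 4^1 − 4^2 − 4^5 + 4^10 = 1047540.
N = 1047540/10 = 104754.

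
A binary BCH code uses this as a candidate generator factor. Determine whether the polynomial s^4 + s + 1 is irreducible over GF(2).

Write m(s) = s^4 + s + 1.
Check for roots in GF(2): m(0) = 1; m(1) = 1.
No roots, so no linear factors.
Monic irreducibles of degree 2 over GF(2): s^2 + s + 1.
None of them divide m (all give nonzero remainder).
No irreducible factor of degree ≤ 2 exists, so m is irreducible over GF(2).

Yes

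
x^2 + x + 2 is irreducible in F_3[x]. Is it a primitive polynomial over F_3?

Yes

Write f(x) = x^2 + x + 2.
|GF(3^2)^×| = 3^2 − 1 = 8. Prime factorization: 8 = 2^3.
f is primitive ⇔ x has order 8 in GF(3)[x]/(f), i.e. x^(8/q) ≠ 1 for each prime q | 8.
x^(4) mod f = 2.
None equal 1, so x has full order 8; f is primitive.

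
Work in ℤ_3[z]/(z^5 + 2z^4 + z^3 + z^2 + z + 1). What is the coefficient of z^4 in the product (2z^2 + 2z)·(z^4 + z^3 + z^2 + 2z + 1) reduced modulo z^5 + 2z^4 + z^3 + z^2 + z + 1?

Multiply in ℤ_3[z]: (2z^2 + 2z)·(z^4 + z^3 + z^2 + 2z + 1) = 2z^6 + z^5 + z^4 + 2z.
Reduce using z^5 ≡ z^4 + 2z^3 + 2z^2 + 2z + 2 (mod z^5 + 2z^4 + z^3 + z^2 + z + 1).
Reduced: 2z^4 + z^3 + z^2.

2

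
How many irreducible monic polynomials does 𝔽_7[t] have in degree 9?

4483696

By the necklace-counting formula, N_7(9) = (1/9) Σ_{d|9} μ(9/d)·7^d.
Divisors of 9: 1, 3, 9; μ(9/d) for each: 0, -1, 1.
Σ = − 7^3 + 7^9 = 40353264.
N = 40353264/9 = 4483696.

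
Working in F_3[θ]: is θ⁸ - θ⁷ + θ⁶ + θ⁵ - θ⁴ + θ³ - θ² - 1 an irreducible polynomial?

No

Write h(θ) = θ⁸ - θ⁷ + θ⁶ + θ⁵ - θ⁴ + θ³ - θ² - 1.
Check for roots in F_3: h(0) = 2; h(1) = 0 → root; h(2) = 1.
h(1) = 0, so (θ − 1) divides h(θ); h is reducible.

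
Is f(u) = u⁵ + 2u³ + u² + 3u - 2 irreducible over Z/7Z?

Check for roots in Z/7Z: f(0) = 5; f(1) = 5; f(2) = 0 → root; f(3) = 5; f(4) = 2; f(5) = 4; f(6) = 0 → root.
f(2) = 0, so (u − 2) divides f(u); f is reducible.

No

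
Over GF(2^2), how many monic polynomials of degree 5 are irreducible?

x^(4^5) − x is the product of all monic irreducibles of degree dividing 5; Möbius inversion gives N = (1/5) Σ μ(5/d)·4^d.
Divisors of 5: 1, 5; μ(5/d) for each: -1, 1.
Σ = − 4^1 + 4^5 = 1020.
N = 1020/5 = 204.

204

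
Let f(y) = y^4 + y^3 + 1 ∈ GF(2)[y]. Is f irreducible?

Yes

Check for roots in GF(2): f(0) = 1; f(1) = 1.
No roots, so no linear factors.
Monic irreducibles of degree 2 over GF(2): y^2 + y + 1.
None of them divide f (all give nonzero remainder).
No irreducible factor of degree ≤ 2 exists, so f is irreducible over GF(2).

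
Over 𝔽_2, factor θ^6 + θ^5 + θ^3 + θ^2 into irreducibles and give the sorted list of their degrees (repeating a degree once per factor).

1, 1, 1, 1, 2

Write h(θ) = θ^6 + θ^5 + θ^3 + θ^2.
Roots in 𝔽_2: h(0) = 0 → root; h(1) = 0 → root.
Linear factors from roots: (θ), (θ + 1).
Complete factorization: h(θ) = (θ)^2·(θ + 1)^2·(θ^2 + θ + 1).
Factor degrees with multiplicity: 1 + 1 + 1 + 1 + 2 = 6.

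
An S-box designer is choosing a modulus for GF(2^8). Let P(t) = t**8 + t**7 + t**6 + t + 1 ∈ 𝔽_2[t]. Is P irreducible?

Yes

Check for roots in 𝔽_2: P(0) = 1; P(1) = 1.
No roots, so no linear factors.
Monic irreducibles of degree 2 over GF(2): t**2 + t + 1.
None of them divide P (all give nonzero remainder).
Monic irreducibles of degree 3 over GF(2): t**3 + t + 1, t**3 + t**2 + 1.
None of them divide P (all give nonzero remainder).
Monic irreducibles of degree 4 over GF(2): t**4 + t + 1, t**4 + t**3 + 1, t**4 + t**3 + t**2 + t + 1.
None of them divide P (all give nonzero remainder).
No irreducible factor of degree ≤ 4 exists, so P is irreducible over GF(2).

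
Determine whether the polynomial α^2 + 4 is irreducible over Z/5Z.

No

Write P(α) = α^2 + 4.
Check for roots in Z/5Z: P(0) = 4; P(1) = 0 → root; P(2) = 3; P(3) = 3; P(4) = 0 → root.
P(1) = 0, so (α − 1) divides P(α); P is reducible.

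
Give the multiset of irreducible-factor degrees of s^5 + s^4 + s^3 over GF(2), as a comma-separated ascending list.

Write h(s) = s^5 + s^4 + s^3.
Roots in GF(2): h(0) = 0 → root; h(1) = 1.
Linear factors from roots: (s).
Complete factorization: h(s) = (s)^3·(s^2 + s + 1).
Factor degrees with multiplicity: 1 + 1 + 1 + 2 = 5.

1, 1, 1, 2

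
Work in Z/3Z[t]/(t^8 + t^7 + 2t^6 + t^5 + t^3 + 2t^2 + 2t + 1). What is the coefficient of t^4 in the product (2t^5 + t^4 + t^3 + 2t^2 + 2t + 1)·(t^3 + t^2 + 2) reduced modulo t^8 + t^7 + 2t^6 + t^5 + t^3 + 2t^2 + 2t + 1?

Multiply in Z/3Z[t]: (2t^5 + t^4 + t^3 + 2t^2 + 2t + 1)·(t^3 + t^2 + 2) = 2t^8 + 2t^6 + t^5 + 2t^3 + 2t^2 + t + 2.
Reduce using t^8 ≡ 2t^7 + t^6 + 2t^5 + 2t^3 + t^2 + t + 2 (mod t^8 + t^7 + 2t^6 + t^5 + t^3 + 2t^2 + 2t + 1).
Reduced: t^7 + t^6 + 2t^5 + t^2.

0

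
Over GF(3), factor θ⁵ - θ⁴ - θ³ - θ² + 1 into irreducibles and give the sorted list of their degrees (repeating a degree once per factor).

5

Write h(θ) = θ⁵ - θ⁴ - θ³ - θ² + 1.
Roots in GF(3): h(0) = 1; h(1) = 2; h(2) = 2.
Complete factorization: h(θ) = (θ⁵ - θ⁴ - θ³ - θ² + 1).
Factor degrees with multiplicity: 5 = 5.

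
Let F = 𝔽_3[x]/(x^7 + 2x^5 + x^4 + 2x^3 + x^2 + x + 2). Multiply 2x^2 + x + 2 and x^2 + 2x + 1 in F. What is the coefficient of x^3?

2

Multiply in 𝔽_3[x]: (2x^2 + x + 2)·(x^2 + 2x + 1) = 2x^4 + 2x^3 + 2x + 2.
Reduced: 2x^4 + 2x^3 + 2x + 2.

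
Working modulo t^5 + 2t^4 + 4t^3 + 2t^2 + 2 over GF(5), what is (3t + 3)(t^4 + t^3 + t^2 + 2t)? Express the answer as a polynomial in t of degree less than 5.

4t^3 + 3t^2 + t + 4

Multiply in GF(5)[t]: (3t + 3)·(t^4 + t^3 + t^2 + 2t) = 3t^5 + t^4 + t^3 + 4t^2 + t.
Reduce using t^5 ≡ 3t^4 + t^3 + 3t^2 + 3 (mod t^5 + 2t^4 + 4t^3 + 2t^2 + 2).
Reduced: 4t^3 + 3t^2 + t + 4.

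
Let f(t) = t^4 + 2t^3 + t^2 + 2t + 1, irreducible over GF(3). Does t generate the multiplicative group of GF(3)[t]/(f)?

No

|GF(3^4)^×| = 3^4 − 1 = 80. Prime factorization: 80 = 2^4·5.
f is primitive ⇔ t has order 80 in GF(3)[t]/(f), i.e. t^(80/q) ≠ 1 for each prime q | 80.
t^(40) mod f = 1
t^(16) mod f = 2t.
Since t^(40) = 1, the order of t divides 40 < 80; not primitive.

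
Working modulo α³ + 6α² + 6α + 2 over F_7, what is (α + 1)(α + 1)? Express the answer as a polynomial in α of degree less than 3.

α^2 + 2α + 1

Multiply in F_7[α]: (α + 1)·(α + 1) = α² + 2α + 1.
Reduced: α² + 2α + 1.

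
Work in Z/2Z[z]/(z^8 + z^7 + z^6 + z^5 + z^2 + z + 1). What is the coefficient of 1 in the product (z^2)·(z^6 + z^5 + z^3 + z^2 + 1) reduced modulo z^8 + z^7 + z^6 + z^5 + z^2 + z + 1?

1

Multiply in Z/2Z[z]: (z^2)·(z^6 + z^5 + z^3 + z^2 + 1) = z^8 + z^7 + z^5 + z^4 + z^2.
Reduce using z^8 ≡ z^7 + z^6 + z^5 + z^2 + z + 1 (mod z^8 + z^7 + z^6 + z^5 + z^2 + z + 1).
Reduced: z^6 + z^4 + z + 1.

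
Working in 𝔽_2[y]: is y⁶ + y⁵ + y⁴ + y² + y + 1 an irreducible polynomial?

Write m(y) = y⁶ + y⁵ + y⁴ + y² + y + 1.
Check for roots in 𝔽_2: m(0) = 1; m(1) = 0 → root.
m(1) = 0, so (y − 1) divides m(y); m is reducible.

No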